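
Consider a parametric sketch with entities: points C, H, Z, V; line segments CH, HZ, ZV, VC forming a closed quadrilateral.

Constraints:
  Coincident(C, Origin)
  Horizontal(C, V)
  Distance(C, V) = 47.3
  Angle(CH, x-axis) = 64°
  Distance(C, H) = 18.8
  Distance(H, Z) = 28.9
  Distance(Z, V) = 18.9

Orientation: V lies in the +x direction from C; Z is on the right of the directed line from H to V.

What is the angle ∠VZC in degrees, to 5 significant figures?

162.43°

C is at the origin; C and V share the same y with |CV| = 47.3 and V in +x, so V = (47.3, 0). CH runs at 64.0° with |CH| = 18.8, so H = (8.2414, 16.897). Z is determined by |HZ| = 28.9 and |ZV| = 18.9 together: it lies at the intersection of circle(H, 28.9) and circle(V, 18.9). With |HV| = 42.557, the foot of the radical line on HV is 26.894 from H and the perpendicular offset is √(28.9² − 26.894²) = 10.578. Taking the right-of-HV solution: Z = (28.725, -3.4897).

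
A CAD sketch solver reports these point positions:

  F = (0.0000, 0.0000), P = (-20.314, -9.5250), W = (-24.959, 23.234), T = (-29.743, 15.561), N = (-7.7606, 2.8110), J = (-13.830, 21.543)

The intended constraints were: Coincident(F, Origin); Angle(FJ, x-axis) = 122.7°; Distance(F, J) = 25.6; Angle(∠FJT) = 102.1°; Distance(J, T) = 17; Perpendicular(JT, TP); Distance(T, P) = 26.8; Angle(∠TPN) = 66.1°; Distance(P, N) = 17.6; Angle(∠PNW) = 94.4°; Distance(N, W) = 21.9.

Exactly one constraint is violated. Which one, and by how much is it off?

Distance(N, W) = 21.9 — off by 4.80.

F = (0.00, 0.00) ✓; FJ at 122.7° ✓; |FJ| = 25.60 ✓; ∠FJT = 102.1° ✓; |JT| = 17.00 ✓; ∠(JT, TP) = 90.00° ✓; |TP| = 26.80 ✓; ∠TPN = 66.10° ✓; |PN| = 17.60 ✓; ∠PNW = 94.40° ✓; |NW| = 26.70 ✗.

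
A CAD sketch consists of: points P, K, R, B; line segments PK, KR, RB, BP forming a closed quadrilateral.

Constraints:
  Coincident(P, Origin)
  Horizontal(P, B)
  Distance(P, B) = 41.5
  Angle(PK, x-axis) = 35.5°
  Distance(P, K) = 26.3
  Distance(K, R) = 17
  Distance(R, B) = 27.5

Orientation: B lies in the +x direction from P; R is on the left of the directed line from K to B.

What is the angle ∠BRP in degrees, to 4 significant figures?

67.66°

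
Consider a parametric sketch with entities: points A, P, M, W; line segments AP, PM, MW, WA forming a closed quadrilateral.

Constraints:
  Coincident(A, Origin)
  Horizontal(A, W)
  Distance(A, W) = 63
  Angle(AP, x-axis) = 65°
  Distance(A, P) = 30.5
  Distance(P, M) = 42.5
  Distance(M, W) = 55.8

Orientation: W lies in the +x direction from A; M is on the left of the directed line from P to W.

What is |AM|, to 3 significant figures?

70.9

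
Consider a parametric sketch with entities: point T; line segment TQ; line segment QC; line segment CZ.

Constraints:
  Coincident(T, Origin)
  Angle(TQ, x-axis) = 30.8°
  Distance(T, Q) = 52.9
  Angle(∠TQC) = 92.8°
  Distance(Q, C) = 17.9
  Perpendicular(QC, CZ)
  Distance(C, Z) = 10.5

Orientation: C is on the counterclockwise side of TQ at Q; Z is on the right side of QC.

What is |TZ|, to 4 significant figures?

66.57

T is at the origin; TQ runs at 30.8° with length 52.9, so Q = 52.9·(cos 30.8°, sin 30.8°) = (45.44, 27.09). ∠TQC = 92.8°, so QC runs at 30.8° + (180° − 92.8°) = 118.0° from the x-axis; with |QC| = 17.9, C = Q + 17.9·(cos 118.0°, sin 118.0°) = (37.04, 42.89). QC is perpendicular to CZ; with |CZ| = 10.5 on the right of QC, Z = C + 10.5·(0.8829, 0.4695) = (46.31, 47.82). Then |TZ| = |Z − T| = 66.57.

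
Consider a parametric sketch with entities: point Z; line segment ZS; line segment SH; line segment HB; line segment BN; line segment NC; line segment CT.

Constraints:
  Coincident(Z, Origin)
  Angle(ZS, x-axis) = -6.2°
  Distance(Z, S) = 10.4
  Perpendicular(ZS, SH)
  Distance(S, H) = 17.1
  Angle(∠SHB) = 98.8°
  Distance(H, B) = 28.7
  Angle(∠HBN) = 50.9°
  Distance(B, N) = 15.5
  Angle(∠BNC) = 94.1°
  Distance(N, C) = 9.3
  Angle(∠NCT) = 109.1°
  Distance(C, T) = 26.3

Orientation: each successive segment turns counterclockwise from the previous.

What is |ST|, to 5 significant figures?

41.310

∠BNC = 94.1° gives NC at 20.000° from the x-axis; with |NC| = 9.3, C = (-0.46785, 12.337). ∠NCT = 109.1° gives CT at 90.900° from the x-axis; with |CT| = 26.3, T = (-0.88095, 38.634). Then |ST| = |T − S| = 41.310.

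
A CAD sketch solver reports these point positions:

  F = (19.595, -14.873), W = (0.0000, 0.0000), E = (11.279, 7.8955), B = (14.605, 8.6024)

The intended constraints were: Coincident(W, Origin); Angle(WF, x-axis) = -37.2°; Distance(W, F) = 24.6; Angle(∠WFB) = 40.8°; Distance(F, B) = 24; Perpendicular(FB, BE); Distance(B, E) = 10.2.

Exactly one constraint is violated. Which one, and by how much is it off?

Distance(B, E) = 10.2 — off by 6.80.

W = (0.00, 0.00) ✓; WF at -37.20° ✓; |WF| = 24.60 ✓; ∠WFB = 40.80° ✓; |FB| = 24.00 ✓; ∠(FB, BE) = 90.00° ✓; |BE| = 3.400 ✗.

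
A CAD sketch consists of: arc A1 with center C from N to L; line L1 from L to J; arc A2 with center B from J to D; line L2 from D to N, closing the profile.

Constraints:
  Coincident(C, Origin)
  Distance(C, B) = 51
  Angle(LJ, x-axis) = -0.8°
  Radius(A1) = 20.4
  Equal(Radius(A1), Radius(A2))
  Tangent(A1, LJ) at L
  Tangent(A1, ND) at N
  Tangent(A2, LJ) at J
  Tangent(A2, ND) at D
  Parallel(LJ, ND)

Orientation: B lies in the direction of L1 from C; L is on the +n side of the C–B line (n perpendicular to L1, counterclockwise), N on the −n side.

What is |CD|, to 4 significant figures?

54.93

The slot axis is L1's direction at -0.8°, so u = (cos -0.8°, sin -0.8°) = (0.9999, -0.01396) and n = (−sin -0.8°, cos -0.8°) = (0.01396, 0.9999). C is at the origin and B lies 51.0 along u from C, so B = 51.0·u = (51.00, -0.7121). Tangency of A1 to both parallel lines with radius 20.4 puts L and N at C ± 20.4·n: L = (0.2848, 20.40), N = (-0.2848, -20.40). Equal radii place J and D the same way about B: J = B + 20.4·n = (51.28, 19.69), D = B − 20.4·n = (50.71, -21.11). Then |CD| = |D − C| = 54.93.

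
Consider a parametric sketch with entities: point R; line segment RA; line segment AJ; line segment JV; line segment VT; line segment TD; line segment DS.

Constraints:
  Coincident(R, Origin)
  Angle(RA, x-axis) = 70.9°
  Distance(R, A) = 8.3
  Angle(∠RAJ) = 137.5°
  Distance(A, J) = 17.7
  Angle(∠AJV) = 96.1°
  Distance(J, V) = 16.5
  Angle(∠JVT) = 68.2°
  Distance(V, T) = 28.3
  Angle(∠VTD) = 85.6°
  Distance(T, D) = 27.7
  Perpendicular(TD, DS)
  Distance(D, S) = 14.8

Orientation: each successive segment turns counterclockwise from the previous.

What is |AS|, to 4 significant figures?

19.81

R is at the origin; RA runs at 70.9° with length 8.3, so A = (2.716, 7.843). ∠RAJ = 137.5° gives AJ at 113.4° from the x-axis; with |AJ| = 17.7, J = (-4.314, 24.09). ∠AJV = 96.1° gives JV at -162.7° from the x-axis; with |JV| = 16.5, V = (-20.07, 19.18). ∠JVT = 68.2° gives VT at -50.90° from the x-axis; with |VT| = 28.3, T = (-2.219, -2.781). ∠VTD = 85.6° gives TD at 43.50° from the x-axis; with |TD| = 27.7, D = (17.87, 16.29). TD is perpendicular to DS, so DS runs at 133.5°; with |DS| = 14.8, S = (7.686, 27.02). Then |AS| = |S − A| = 19.81.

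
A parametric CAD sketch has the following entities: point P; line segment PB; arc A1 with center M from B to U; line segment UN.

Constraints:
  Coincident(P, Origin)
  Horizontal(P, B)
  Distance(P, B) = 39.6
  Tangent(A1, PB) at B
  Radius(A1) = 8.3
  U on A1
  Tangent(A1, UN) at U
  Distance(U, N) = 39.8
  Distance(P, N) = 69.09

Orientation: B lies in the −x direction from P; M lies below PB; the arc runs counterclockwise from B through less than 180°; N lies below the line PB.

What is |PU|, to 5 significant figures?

48.525

Checks: |MU| = 8.300 ✓; ∠(MU, UN) = 90.00° ✓; |UN| = 39.80 ✓; |PN| = 69.09 ✓.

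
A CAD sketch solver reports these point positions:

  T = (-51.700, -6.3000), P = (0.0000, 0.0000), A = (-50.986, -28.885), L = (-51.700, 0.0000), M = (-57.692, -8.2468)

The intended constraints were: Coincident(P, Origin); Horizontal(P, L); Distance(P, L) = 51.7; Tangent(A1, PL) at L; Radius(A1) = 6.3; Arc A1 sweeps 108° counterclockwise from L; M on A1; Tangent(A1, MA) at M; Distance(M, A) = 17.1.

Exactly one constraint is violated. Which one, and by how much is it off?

Distance(M, A) = 17.1 — off by 4.60.

P = (0.00, 0.00) ✓; P.y = 0.00, L.y = 0.00 ✓; |PL| = 51.70 ✓; ∠(TL, LP) = 90.00° ✓; |TL| = 6.300 ✓; bearing(T→M) − bearing(T→L) = 108.0° ✓; |TM| = 6.300 ✓; ∠(TM, MA) = 90.00° ✓; |MA| = 21.70 ✗.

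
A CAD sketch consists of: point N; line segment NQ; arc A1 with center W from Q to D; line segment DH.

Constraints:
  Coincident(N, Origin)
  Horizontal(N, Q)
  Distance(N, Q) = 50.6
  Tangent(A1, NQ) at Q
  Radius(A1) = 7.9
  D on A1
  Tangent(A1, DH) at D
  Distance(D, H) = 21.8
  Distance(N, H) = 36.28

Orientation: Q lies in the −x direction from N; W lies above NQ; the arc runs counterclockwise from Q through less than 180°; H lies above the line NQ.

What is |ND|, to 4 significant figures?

44.63

N is at the origin; NQ is horizontal with |NQ| = 50.6 and Q on the −x side, so Q = (-50.60, 0.000). The tangent condition forces WQ to be normal to NQ, so W = Q + (0, 7.9) = (-50.60, 7.900). Since WD ⟂ DH (tangency), |WH| = √(7.9² + 21.8²) = 23.19 regardless of where D sits on A1. So H lies on both circle(N, 36.28) and circle(W, 23.19); the above-NQ intersection is H = (-30.56, 19.56). D is the foot of the tangent from H: D = (-44.54, 2.833).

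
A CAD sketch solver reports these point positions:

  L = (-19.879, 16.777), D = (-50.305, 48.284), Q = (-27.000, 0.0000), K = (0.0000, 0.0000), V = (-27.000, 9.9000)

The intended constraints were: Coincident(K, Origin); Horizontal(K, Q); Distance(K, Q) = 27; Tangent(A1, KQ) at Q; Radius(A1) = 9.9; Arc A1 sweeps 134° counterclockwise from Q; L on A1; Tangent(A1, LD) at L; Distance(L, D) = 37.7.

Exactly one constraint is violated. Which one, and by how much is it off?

Distance(L, D) = 37.7 — off by 6.10.

K = (0.00, 0.00) ✓; K.y = 0.00, Q.y = 0.00 ✓; |KQ| = 27.00 ✓; ∠(VQ, QK) = 90.00° ✓; |VQ| = 9.900 ✓; bearing(V→L) − bearing(V→Q) = 134.0° ✓; |VL| = 9.900 ✓; ∠(VL, LD) = 90.00° ✓; |LD| = 43.80 ✗.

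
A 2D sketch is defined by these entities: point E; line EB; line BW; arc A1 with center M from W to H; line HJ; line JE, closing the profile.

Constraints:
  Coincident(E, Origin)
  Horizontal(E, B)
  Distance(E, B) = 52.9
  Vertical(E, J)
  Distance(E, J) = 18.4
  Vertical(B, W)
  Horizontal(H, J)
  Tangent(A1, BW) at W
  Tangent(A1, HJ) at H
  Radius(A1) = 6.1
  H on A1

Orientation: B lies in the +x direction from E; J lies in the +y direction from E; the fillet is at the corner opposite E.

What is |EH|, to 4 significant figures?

50.29

The virtual corner opposite E is at (52.90, 18.40). The tangent condition forces MW to be normal to BW and since A1 is tangent to HJ there, MH ⟂ HJ, with radius 6.1, so the center M sits 6.1 in from both sides at M = (46.80, 12.30). That places the tangent points at W = (52.90, 12.30) on BW and H = (46.80, 18.40) on HJ. Then |EH| = |H − E| = 50.29.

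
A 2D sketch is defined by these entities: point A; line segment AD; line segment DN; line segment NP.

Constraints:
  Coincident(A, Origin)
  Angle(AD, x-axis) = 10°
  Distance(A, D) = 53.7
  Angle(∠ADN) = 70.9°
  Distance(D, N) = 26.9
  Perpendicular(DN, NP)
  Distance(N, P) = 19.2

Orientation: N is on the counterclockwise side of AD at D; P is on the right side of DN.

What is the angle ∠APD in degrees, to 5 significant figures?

46.886°

A is at the origin; AD runs at 10.0° with length 53.7, so D = 53.7·(cos 10.0°, sin 10.0°) = (52.884, 9.3249). ∠ADN = 70.9°, so DN runs at 10.0° + (180° − 70.9°) = 119.10° from the x-axis; with |DN| = 26.9, N = D + 26.9·(cos 119.10°, sin 119.10°) = (39.802, 32.829). DN is perpendicular to NP; with |NP| = 19.2 on the right of DN, P = N + 19.2·(0.87377, 0.48634) = (56.578, 42.167). Then cos ∠APD = PA·PD / (|PA||PD|), giving 46.886°.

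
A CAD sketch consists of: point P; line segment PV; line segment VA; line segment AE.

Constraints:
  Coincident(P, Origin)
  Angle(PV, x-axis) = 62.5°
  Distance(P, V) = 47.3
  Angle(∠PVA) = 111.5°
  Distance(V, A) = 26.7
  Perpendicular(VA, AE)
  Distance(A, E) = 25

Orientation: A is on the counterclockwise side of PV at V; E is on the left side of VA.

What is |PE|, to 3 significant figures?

48.0

P is at the origin; PV runs at 62.5° with length 47.3, so V = 47.3·(cos 62.5°, sin 62.5°) = (21.8, 42.0). ∠PVA = 111.5°, so VA runs at 62.5° + (180° − 111.5°) = 131° from the x-axis; with |VA| = 26.7, A = V + 26.7·(cos 131°, sin 131°) = (4.32, 62.1). VA ⟂ AE; with |AE| = 25.0 on the left of VA, E = A + 25.0·(-0.755, -0.656) = (-14.5, 45.7). Then |PE| = |E − P| = 48.0.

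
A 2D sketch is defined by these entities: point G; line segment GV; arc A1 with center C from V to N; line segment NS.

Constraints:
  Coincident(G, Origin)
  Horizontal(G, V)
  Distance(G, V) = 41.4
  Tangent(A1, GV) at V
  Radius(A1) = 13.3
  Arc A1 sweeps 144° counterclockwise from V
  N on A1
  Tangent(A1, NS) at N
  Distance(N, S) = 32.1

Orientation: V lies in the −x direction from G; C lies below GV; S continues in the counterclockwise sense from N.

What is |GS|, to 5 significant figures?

48.819

On A1, V sits at bearing 90° from C; a 144° counterclockwise sweep puts N at bearing 234°, so N = C + 13.3·(cos 234°, sin 234°) = (-49.218, -24.060). Tangency of A1 to NS means the radius CN is perpendicular to NS, so NS runs along (−sin 234°, cos 234°); with |NS| = 32.1, S = (-23.248, -42.928). Then |GS| = |S − G| = 48.819.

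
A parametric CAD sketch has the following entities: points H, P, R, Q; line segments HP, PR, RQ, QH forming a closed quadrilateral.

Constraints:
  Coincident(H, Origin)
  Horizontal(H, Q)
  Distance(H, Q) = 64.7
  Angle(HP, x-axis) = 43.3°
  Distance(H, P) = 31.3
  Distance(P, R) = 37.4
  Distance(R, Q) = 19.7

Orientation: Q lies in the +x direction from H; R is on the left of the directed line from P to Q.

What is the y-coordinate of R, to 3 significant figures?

19.2

H is at the origin; HQ is horizontal with |HQ| = 64.7 and Q in +x, so Q = (64.7, 0). HP runs at 43.3° with |HP| = 31.3, so P = (22.8, 21.5). R is determined by |PR| = 37.4 and |RQ| = 19.7 together: it lies at the intersection of circle(P, 37.4) and circle(Q, 19.7). With |PQ| = 47.1, the foot of the radical line on PQ is 34.3 from P and the perpendicular offset is √(37.4² − 34.3²) = 15.0. Taking the left-of-PQ solution: R = (60.1, 19.2).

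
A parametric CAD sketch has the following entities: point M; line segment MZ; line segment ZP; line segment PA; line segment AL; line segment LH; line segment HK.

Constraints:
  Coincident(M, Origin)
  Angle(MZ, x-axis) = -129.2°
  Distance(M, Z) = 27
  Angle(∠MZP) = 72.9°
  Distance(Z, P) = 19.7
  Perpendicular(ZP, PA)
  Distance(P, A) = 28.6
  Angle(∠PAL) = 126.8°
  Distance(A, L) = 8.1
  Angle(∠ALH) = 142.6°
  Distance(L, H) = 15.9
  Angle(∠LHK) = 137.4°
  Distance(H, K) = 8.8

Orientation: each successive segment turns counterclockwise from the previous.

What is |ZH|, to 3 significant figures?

33.4

∠PAL = 126.8° gives AL at 121° from the x-axis; with |AL| = 8.1, L = (7.76, 5.10). ∠ALH = 142.6° gives LH at 158° from the x-axis; with |LH| = 15.9, H = (-7.03, 10.9). Then |ZH| = |H − Z| = 33.4.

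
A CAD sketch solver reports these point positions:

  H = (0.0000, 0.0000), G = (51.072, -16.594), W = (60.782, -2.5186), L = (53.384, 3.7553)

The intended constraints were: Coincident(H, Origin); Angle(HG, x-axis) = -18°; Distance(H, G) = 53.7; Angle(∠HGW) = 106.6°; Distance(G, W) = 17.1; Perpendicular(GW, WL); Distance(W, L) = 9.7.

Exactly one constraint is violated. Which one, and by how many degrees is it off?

Perpendicular(GW, WL) — off by 5.70°.

H = (0.00, 0.00) ✓; HG at -18.00° ✓; |HG| = 53.70 ✓; ∠HGW = 106.6° ✓; |GW| = 17.10 ✓; ∠(GW, WL) = 84.30° ✗; |WL| = 9.700 ✓.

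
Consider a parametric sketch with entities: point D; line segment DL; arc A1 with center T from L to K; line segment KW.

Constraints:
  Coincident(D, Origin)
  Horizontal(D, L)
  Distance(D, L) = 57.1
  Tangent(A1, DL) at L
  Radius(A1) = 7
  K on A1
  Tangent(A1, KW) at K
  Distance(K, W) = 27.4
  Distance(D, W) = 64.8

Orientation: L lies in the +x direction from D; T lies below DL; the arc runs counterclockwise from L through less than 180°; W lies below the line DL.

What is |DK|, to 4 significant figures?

50.83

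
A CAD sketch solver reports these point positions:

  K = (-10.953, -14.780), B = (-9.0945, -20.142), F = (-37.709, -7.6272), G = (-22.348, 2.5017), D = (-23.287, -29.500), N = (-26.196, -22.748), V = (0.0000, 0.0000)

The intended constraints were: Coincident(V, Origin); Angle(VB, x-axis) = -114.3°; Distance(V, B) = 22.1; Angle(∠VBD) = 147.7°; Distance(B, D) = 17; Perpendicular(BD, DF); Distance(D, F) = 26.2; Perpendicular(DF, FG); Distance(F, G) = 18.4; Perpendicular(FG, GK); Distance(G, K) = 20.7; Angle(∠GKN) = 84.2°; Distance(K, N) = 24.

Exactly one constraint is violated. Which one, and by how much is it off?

Distance(K, N) = 24 — off by 6.80.

V = (0.00, 0.00) ✓; VB at -114.3° ✓; |VB| = 22.10 ✓; ∠VBD = 147.7° ✓; |BD| = 17.00 ✓; ∠(BD, DF) = 90.00° ✓; |DF| = 26.20 ✓; ∠(DF, FG) = 90.00° ✓; |FG| = 18.40 ✓; ∠(FG, GK) = 90.00° ✓; |GK| = 20.70 ✓; ∠GKN = 84.20° ✓; |KN| = 17.20 ✗.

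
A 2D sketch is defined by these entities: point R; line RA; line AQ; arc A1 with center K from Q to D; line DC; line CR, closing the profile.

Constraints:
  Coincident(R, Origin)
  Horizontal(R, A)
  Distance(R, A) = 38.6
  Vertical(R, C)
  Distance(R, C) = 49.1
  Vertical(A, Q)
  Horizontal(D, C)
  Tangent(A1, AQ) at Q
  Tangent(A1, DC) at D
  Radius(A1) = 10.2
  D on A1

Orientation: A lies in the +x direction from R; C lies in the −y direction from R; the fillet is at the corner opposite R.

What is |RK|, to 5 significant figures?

48.164

R is at the origin; RA is horizontal with |RA| = 38.6 and A on the +x side, so A = (38.600, 0.0000). R and C share the same x with |RC| = 49.1 and C on the −y side, so C = (0.0000, -49.100). The virtual corner opposite R is at (38.600, -49.100). Tangency of A1 to AQ means the radius KQ is perpendicular to AQ and tangency of A1 to DC means the radius KD is perpendicular to DC, with radius 10.2, so the center K sits 10.2 in from both sides at K = (28.400, -38.900). Then |RK| = |K − R| = 48.164.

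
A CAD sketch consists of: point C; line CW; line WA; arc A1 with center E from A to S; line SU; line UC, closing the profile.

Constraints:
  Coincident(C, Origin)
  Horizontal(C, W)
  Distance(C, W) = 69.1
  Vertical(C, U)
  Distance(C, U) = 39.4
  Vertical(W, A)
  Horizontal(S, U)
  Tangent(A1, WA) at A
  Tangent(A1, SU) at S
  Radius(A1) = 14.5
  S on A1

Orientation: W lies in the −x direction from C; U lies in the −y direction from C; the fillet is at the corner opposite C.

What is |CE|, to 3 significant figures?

60.0

C and U share the same x with |CU| = 39.4 and U on the −y side, so U = (0.00, -39.4). The virtual corner opposite C is at (-69.1, -39.4). A1 meets WA tangentially, so EA is at right angles to WA and tangency of A1 to SU means the radius ES is perpendicular to SU, with radius 14.5, so the center E sits 14.5 in from both sides at E = (-54.6, -24.9). Then |CE| = |E − C| = 60.0.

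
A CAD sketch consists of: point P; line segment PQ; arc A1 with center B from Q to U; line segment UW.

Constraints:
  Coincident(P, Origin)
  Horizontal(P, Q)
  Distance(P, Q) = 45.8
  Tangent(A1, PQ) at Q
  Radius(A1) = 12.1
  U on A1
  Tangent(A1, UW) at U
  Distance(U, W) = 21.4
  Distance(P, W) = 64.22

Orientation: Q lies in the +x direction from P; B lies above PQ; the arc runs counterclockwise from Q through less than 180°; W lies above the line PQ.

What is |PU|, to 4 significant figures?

59.45

Checks: |BU| = 12.10 ✓; ∠(BU, UW) = 90.00° ✓; |UW| = 21.40 ✓; |PW| = 64.22 ✓.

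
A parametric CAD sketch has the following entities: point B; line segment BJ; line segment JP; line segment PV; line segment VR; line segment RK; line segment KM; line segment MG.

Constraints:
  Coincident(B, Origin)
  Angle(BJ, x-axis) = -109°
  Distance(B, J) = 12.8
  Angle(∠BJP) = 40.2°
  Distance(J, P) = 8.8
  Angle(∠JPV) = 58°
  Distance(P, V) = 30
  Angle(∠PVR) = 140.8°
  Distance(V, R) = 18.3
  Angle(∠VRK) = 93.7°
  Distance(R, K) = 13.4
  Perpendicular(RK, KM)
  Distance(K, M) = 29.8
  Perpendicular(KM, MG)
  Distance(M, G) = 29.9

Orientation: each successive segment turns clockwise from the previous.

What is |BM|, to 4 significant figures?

11.82

B is at the origin; BJ runs at -109.0° with length 12.8, so J = (-4.167, -12.10). ∠BJP = 40.2° gives JP at 111.2° from the x-axis; with |JP| = 8.8, P = (-7.350, -3.898). ∠JPV = 58.0° gives PV at -10.80° from the x-axis; with |PV| = 30.0, V = (22.12, -9.520). ∠PVR = 140.8° gives VR at -50.00° from the x-axis; with |VR| = 18.3, R = (33.88, -23.54). ∠VRK = 93.7° gives RK at -136.3° from the x-axis; with |RK| = 13.4, K = (24.19, -32.80). RK ⟂ KM, so KM runs at 133.7°; with |KM| = 29.8, M = (3.606, -11.25). Then |BM| = |M − B| = 11.82.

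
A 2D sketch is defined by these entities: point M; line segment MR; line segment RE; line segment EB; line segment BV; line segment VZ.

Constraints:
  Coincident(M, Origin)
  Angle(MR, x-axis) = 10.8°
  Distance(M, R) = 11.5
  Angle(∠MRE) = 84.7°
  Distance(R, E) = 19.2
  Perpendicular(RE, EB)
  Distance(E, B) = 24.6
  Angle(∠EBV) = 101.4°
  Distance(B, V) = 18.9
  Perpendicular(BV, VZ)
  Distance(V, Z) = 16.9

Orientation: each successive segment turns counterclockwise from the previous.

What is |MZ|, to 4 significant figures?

3.743

M is at the origin; MR runs at 10.8° with length 11.5, so R = (11.30, 2.155). ∠MRE = 84.7° gives RE at 106.1° from the x-axis; with |RE| = 19.2, E = (5.972, 20.60). RE ⟂ EB, so EB runs at -163.9°; with |EB| = 24.6, B = (-17.66, 13.78). ∠EBV = 101.4° gives BV at -85.30° from the x-axis; with |BV| = 18.9, V = (-16.11, -5.057). BV ⟂ VZ, so VZ runs at 4.700°; with |VZ| = 16.9, Z = (0.7285, -3.672). Then |MZ| = |Z − M| = 3.743.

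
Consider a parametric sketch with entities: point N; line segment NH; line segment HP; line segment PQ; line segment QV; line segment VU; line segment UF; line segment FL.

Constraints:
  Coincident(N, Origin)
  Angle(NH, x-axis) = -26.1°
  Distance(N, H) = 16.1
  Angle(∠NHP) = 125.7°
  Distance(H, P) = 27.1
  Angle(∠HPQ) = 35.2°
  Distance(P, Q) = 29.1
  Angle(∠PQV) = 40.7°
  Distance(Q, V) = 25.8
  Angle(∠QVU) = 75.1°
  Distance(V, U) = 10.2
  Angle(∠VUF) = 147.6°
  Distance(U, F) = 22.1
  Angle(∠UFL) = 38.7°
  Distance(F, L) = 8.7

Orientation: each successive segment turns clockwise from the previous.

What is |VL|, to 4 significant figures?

23.92

N is at the origin; NH runs at -26.1° with length 16.1, so H = (14.46, -7.083). ∠NHP = 125.7° gives HP at -80.40° from the x-axis; with |HP| = 27.1, P = (18.98, -33.80). ∠HPQ = 35.2° gives PQ at 134.8° from the x-axis; with |PQ| = 29.1, Q = (-1.527, -13.16). ∠PQV = 40.7° gives QV at -4.500° from the x-axis; with |QV| = 25.8, V = (24.19, -15.18). ∠QVU = 75.1° gives VU at -109.4° from the x-axis; with |VU| = 10.2, U = (20.81, -24.80). ∠VUF = 147.6° gives UF at -141.8° from the x-axis; with |UF| = 22.1, F = (3.438, -38.47). ∠UFL = 38.7° gives FL at 76.90° from the x-axis; with |FL| = 8.7, L = (5.410, -29.99). Then |VL| = |L − V| = 23.92.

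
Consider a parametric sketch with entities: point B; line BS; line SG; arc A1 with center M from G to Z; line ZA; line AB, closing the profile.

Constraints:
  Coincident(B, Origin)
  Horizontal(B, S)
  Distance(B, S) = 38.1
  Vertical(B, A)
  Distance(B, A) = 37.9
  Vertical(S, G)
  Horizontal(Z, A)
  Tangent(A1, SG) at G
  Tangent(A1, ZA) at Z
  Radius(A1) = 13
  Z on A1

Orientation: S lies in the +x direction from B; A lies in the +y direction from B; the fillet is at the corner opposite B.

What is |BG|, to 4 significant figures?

45.52

The virtual corner opposite B is at (38.10, 37.90). The tangent condition forces MG to be normal to SG and A1 meets ZA tangentially, so MZ is at right angles to ZA, with radius 13.0, so the center M sits 13.0 in from both sides at M = (25.10, 24.90). That places the tangent points at G = (38.10, 24.90) on SG and Z = (25.10, 37.90) on ZA. Then |BG| = |G − B| = 45.52.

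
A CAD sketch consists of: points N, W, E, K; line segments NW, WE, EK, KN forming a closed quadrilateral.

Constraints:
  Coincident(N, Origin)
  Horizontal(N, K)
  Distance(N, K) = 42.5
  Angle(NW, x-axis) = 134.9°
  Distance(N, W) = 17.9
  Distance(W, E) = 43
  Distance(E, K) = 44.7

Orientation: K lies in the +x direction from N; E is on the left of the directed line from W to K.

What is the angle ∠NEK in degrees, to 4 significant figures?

56.83°

Checks: |WE| = 43.00 ✓; |EK| = 44.70 ✓.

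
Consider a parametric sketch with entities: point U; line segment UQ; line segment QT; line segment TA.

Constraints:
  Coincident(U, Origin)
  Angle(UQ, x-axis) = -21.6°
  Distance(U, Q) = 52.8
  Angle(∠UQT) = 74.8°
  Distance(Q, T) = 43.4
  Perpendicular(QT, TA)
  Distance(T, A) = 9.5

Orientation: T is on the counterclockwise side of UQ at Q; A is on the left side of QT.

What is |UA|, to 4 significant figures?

50.91

∠UQT = 74.8°, so QT runs at -21.6° + (180° − 74.8°) = 83.60° from the x-axis; with |QT| = 43.4, T = Q + 43.4·(cos 83.60°, sin 83.60°) = (53.93, 23.69). QT ⟂ TA; with |TA| = 9.5 on the left of QT, A = T + 9.5·(-0.9938, 0.1115) = (44.49, 24.75). Then |UA| = |A − U| = 50.91.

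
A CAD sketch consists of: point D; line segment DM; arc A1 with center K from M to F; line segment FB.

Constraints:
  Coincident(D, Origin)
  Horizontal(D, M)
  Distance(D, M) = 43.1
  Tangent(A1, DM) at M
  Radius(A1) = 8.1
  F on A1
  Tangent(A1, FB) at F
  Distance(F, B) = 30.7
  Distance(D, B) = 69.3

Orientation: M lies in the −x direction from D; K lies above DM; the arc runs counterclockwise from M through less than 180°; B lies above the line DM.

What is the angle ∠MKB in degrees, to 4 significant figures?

148.4°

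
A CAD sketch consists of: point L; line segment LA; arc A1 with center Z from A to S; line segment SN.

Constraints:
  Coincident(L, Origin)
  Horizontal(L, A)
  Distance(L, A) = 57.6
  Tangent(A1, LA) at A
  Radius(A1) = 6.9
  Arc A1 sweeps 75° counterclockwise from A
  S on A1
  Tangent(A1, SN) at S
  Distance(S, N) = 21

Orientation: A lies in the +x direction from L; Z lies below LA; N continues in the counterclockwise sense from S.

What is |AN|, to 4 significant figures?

28.13

L is at the origin; L and A share the same y with |LA| = 57.6 and A on the +x side, so A = (57.60, 0.000). Tangency of A1 to LA means the radius ZA is perpendicular to LA, so Z = A + (0, -6.9) = (57.60, -6.900). On A1, A sits at bearing 90° from Z; a 75° counterclockwise sweep puts S at bearing 165°, so S = Z + 6.9·(cos 165°, sin 165°) = (50.94, -5.114). Tangency of A1 to SN means the radius ZS is perpendicular to SN, so SN runs along (−sin 165°, cos 165°); with |SN| = 21.0, N = (45.50, -25.40). Then |AN| = |N − A| = 28.13.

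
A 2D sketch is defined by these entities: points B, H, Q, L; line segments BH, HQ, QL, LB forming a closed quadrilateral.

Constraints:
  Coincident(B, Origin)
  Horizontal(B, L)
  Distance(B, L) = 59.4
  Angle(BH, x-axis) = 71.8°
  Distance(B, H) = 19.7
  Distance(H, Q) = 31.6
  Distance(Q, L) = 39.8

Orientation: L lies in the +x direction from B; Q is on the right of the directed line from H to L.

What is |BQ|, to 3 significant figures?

22.7

Checks: |HQ| = 31.60 ✓; |QL| = 39.80 ✓.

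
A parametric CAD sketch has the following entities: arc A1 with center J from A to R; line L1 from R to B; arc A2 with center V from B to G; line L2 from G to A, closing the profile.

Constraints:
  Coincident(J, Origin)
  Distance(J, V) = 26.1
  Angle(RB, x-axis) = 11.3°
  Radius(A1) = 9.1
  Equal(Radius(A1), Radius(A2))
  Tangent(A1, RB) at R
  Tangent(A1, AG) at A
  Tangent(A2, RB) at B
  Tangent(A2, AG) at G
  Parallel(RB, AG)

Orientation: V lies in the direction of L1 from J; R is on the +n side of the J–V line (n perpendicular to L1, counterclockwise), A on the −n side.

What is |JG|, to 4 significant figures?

27.64

The slot axis is L1's direction at 11.3°, so u = (cos 11.3°, sin 11.3°) = (0.9806, 0.1959) and n = (−sin 11.3°, cos 11.3°) = (-0.1959, 0.9806). J is at the origin and V lies 26.1 along u from J, so V = 26.1·u = (25.59, 5.114). Tangency of A1 to both parallel lines with radius 9.1 puts R and A at J ± 9.1·n: R = (-1.783, 8.924), A = (1.783, -8.924). Equal radii place B and G the same way about V: B = V + 9.1·n = (23.81, 14.04), G = V − 9.1·n = (27.38, -3.809). Then |JG| = |G − J| = 27.64.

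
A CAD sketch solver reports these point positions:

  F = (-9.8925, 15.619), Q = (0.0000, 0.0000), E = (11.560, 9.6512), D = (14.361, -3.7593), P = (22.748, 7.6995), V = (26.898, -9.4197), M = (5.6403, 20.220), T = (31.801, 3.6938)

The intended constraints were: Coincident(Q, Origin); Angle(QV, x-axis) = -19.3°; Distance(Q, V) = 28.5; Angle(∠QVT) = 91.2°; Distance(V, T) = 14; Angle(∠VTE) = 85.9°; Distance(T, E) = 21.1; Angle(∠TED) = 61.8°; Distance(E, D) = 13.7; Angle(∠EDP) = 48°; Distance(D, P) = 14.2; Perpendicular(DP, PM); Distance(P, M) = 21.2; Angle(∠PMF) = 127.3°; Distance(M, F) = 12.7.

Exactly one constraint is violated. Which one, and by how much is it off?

Distance(M, F) = 12.7 — off by 3.50.

Q = (0.00, 0.00) ✓; QV at -19.30° ✓; |QV| = 28.50 ✓; ∠QVT = 91.20° ✓; |VT| = 14.00 ✓; ∠VTE = 85.90° ✓; |TE| = 21.10 ✓; ∠TED = 61.80° ✓; |ED| = 13.70 ✓; ∠EDP = 48.00° ✓; |DP| = 14.20 ✓; ∠(DP, PM) = 90.00° ✓; |PM| = 21.20 ✓; ∠PMF = 127.3° ✓; |MF| = 16.20 ✗.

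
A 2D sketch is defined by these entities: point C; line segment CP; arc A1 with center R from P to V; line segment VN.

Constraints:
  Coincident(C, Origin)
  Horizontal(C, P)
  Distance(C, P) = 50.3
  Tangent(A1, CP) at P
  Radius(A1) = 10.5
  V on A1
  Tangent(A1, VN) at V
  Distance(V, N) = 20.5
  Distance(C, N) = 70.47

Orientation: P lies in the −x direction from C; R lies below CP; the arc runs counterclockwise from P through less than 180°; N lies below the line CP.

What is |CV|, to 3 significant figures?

61.2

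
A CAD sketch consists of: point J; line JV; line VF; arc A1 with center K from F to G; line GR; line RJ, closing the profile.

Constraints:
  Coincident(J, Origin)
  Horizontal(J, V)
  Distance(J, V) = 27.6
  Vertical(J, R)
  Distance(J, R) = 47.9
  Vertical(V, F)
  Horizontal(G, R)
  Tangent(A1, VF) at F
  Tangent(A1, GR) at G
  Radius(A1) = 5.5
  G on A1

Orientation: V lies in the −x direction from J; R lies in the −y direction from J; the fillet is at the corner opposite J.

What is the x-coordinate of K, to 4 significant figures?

-22.10

J is at the origin; J and V share the same y with |JV| = 27.6 and V on the −x side, so V = (-27.60, 0.000). JR is vertical with |JR| = 47.9 and R on the −y side, so R = (0.000, -47.90). The virtual corner opposite J is at (-27.60, -47.90). A1 meets VF tangentially, so KF is at right angles to VF and tangency of A1 to GR means the radius KG is perpendicular to GR, with radius 5.5, so the center K sits 5.5 in from both sides at K = (-22.10, -42.40). So K.x = -22.10.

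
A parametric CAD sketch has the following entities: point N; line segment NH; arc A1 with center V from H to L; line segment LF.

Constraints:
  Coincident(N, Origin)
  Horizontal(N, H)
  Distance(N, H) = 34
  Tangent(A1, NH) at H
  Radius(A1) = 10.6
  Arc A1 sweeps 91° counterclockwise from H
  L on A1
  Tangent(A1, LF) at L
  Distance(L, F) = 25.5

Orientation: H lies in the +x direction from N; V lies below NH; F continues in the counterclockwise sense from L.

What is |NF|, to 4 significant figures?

43.42

On A1, H sits at bearing 90° from V; a 91° counterclockwise sweep puts L at bearing 181°, so L = V + 10.6·(cos 181°, sin 181°) = (23.40, -10.78). Since A1 is tangent to LF there, VL ⟂ LF, so LF runs along (−sin 181°, cos 181°); with |LF| = 25.5, F = (23.85, -36.28). Then |NF| = |F − N| = 43.42.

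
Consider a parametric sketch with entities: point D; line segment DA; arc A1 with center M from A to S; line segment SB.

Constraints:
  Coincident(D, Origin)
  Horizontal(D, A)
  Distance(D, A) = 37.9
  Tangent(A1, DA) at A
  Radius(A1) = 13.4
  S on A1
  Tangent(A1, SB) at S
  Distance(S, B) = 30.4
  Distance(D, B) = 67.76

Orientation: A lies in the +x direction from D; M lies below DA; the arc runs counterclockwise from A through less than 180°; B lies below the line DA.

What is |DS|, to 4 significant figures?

37.37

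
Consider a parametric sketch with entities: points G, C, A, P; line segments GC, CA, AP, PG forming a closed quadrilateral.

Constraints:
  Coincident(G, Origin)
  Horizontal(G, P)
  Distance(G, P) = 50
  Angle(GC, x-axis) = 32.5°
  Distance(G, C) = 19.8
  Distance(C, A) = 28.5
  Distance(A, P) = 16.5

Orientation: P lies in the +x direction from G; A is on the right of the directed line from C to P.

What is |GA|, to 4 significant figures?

37.92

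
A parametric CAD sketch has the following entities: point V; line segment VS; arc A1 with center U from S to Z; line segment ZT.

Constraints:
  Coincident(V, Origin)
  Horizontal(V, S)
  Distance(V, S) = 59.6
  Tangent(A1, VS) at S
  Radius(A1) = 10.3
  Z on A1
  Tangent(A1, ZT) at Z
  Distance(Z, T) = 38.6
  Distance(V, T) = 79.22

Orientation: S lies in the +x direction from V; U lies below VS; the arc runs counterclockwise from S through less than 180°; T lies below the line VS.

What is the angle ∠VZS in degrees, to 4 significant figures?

111.3°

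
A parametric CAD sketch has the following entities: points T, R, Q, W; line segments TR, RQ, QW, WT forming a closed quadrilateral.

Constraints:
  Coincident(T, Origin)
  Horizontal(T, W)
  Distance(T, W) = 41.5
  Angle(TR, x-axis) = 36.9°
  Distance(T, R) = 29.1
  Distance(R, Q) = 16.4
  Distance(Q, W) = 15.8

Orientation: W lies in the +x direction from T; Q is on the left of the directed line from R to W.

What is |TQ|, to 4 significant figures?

42.57

T is at the origin; TW is horizontal with |TW| = 41.5 and W in +x, so W = (41.5, 0). TR runs at 36.9° with |TR| = 29.1, so R = (23.27, 17.47). Q is determined by |RQ| = 16.4 and |QW| = 15.8 together: it lies at the intersection of circle(R, 16.4) and circle(W, 15.8). With |RW| = 25.25, the foot of the radical line on RW is 13.01 from R and the perpendicular offset is √(16.4² − 13.01²) = 9.988. Taking the left-of-RW solution: Q = (39.57, 15.68).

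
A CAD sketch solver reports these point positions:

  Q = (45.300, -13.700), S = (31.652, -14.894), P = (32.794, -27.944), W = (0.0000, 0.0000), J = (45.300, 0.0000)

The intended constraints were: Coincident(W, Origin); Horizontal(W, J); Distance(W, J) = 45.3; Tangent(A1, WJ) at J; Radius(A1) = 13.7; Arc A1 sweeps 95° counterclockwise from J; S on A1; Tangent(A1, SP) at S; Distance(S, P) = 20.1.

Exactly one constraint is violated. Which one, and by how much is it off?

Distance(S, P) = 20.1 — off by 7.00.

W = (0.00, 0.00) ✓; W.y = 0.00, J.y = 0.00 ✓; |WJ| = 45.30 ✓; ∠(QJ, JW) = 90.00° ✓; |QJ| = 13.70 ✓; bearing(Q→S) − bearing(Q→J) = 95.00° ✓; |QS| = 13.70 ✓; ∠(QS, SP) = 90.00° ✓; |SP| = 13.10 ✗.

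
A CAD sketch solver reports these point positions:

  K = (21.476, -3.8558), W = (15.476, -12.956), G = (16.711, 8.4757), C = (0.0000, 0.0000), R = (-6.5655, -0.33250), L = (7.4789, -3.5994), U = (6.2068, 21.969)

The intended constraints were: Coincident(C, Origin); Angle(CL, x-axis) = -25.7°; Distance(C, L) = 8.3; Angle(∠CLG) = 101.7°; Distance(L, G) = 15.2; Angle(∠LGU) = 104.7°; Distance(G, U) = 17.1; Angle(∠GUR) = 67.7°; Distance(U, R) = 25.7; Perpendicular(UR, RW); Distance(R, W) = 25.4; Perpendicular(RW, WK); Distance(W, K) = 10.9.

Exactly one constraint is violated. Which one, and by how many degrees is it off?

Perpendicular(RW, WK) — off by 3.60°.

C = (0.00, 0.00) ✓; CL at -25.70° ✓; |CL| = 8.300 ✓; ∠CLG = 101.7° ✓; |LG| = 15.20 ✓; ∠LGU = 104.7° ✓; |GU| = 17.10 ✓; ∠GUR = 67.70° ✓; |UR| = 25.70 ✓; ∠(UR, RW) = 90.00° ✓; |RW| = 25.40 ✓; ∠(RW, WK) = 86.40° ✗; |WK| = 10.90 ✓.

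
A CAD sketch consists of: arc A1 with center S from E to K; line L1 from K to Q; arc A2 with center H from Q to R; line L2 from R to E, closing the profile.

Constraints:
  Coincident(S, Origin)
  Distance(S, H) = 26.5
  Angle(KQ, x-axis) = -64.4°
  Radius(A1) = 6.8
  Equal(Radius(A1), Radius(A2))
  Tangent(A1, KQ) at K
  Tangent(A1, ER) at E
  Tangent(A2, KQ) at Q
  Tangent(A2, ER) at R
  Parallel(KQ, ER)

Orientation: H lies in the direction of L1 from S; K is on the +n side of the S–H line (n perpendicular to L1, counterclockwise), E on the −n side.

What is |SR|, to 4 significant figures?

27.36

The slot axis is L1's direction at -64.4°, so u = (cos -64.4°, sin -64.4°) = (0.4321, -0.9018) and n = (−sin -64.4°, cos -64.4°) = (0.9018, 0.4321). S is at the origin and H lies 26.5 along u from S, so H = 26.5·u = (11.45, -23.90). Tangency of A1 to both parallel lines with radius 6.8 puts K and E at S ± 6.8·n: K = (6.132, 2.938), E = (-6.132, -2.938). Equal radii place Q and R the same way about H: Q = H + 6.8·n = (17.58, -20.96), R = H − 6.8·n = (5.318, -26.84). Then |SR| = |R − S| = 27.36.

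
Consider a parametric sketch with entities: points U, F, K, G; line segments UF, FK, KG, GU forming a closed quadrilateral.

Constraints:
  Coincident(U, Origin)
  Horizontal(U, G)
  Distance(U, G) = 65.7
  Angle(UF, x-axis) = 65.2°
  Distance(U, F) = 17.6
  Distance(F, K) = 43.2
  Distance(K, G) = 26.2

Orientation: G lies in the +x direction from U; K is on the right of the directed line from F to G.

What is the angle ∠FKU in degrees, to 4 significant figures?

23.59°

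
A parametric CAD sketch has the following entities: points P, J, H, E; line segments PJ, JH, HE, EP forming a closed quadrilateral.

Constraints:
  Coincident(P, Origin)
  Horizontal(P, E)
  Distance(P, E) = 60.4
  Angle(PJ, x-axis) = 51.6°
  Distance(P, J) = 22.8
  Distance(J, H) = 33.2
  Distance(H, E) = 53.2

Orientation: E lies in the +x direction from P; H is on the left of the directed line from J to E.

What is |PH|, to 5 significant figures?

55.959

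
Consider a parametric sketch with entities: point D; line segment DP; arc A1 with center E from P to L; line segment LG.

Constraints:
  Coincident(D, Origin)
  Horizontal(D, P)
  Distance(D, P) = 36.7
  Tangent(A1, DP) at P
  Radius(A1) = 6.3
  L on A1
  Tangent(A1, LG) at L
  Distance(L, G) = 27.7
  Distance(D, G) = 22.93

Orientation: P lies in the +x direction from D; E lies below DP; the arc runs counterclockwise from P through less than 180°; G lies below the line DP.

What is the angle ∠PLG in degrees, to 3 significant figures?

159°

Checks: |EL| = 6.300 ✓; ∠(EL, LG) = 90.00° ✓; |LG| = 27.70 ✓; |DG| = 22.93 ✓.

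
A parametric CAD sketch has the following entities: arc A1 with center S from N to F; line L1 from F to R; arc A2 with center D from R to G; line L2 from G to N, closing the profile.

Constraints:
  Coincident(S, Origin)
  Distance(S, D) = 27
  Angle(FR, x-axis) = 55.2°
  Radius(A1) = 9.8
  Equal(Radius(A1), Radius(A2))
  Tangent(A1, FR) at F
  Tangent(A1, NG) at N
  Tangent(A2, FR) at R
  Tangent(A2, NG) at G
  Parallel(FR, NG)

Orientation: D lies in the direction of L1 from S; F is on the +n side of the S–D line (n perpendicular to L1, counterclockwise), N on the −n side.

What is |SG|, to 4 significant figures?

28.72

The slot axis is L1's direction at 55.2°, so u = (cos 55.2°, sin 55.2°) = (0.5707, 0.8211) and n = (−sin 55.2°, cos 55.2°) = (-0.8211, 0.5707). S is at the origin and D lies 27.0 along u from S, so D = 27.0·u = (15.41, 22.17). Tangency of A1 to both parallel lines with radius 9.8 puts F and N at S ± 9.8·n: F = (-8.047, 5.593), N = (8.047, -5.593). Equal radii place R and G the same way about D: R = D + 9.8·n = (7.362, 27.76), G = D − 9.8·n = (23.46, 16.58). Then |SG| = |G − S| = 28.72.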